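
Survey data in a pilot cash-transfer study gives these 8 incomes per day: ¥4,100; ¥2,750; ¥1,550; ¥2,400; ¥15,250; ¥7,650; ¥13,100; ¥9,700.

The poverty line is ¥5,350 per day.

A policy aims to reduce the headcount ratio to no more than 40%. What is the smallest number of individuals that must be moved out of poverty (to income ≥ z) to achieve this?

1

Currently q = 4 of N = 8 are below the line (H = 0.500).
A headcount ratio of at most 40% allows at most ⌊0.40 × 8⌋ = 3 poor individuals.
So at least 4 − 3 = 1 must be lifted.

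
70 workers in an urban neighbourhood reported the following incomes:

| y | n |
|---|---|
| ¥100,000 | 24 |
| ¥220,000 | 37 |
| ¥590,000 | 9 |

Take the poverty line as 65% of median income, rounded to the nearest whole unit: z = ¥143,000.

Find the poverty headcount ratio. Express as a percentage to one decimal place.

24 of the 70 workers have income below ¥143,000.
H = 24/70 = 34.3%.

34.3%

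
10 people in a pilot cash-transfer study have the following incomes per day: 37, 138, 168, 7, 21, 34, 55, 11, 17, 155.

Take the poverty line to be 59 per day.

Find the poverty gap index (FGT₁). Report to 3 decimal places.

Incomes under z: 7, 11, 17, 21, 34, 37, 55 (q = 7 of N = 10).
Relative gaps: (59−7)/59 = 0.8814; (59−11)/59 = 0.8136; (59−17)/59 = 0.7119; (59−21)/59 = 0.6441; (59−34)/59 = 0.4237; (59−37)/59 = 0.3729; (59−55)/59 = 0.0678.
Σ = 3.915254. Dividing by the full population N = 10 gives P₁ = 0.392.

0.392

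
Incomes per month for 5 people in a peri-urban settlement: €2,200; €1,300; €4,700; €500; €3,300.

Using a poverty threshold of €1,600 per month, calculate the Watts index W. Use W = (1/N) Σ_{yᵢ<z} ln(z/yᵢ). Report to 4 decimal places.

Incomes under z: €500, €1,300 (q = 2 of N = 5).
ln(z/y) terms: ln(1600/500) = 1.1632; ln(1600/1300) = 0.2076.
W = 1.370790 / 5 = 0.2742.

0.2742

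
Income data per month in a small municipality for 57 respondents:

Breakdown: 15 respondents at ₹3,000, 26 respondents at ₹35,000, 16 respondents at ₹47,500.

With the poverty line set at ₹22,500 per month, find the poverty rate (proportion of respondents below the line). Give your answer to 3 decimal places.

15 of the 57 respondents have income below ₹22,500.
H = 15/57 = 0.263.

0.263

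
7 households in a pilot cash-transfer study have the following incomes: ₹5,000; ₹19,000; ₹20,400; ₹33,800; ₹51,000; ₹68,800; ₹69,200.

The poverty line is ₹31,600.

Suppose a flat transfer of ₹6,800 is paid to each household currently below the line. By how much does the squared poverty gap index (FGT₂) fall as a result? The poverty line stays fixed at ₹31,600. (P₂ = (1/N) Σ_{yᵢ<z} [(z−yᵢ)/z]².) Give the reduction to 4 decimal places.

Before: below the line — ₹5,000, ₹19,000, ₹20,400; squared poverty gap index (FGT₂) = 0.141884.
After the ₹6,800 transfer: below the line — ₹11,800, ₹25,800, ₹27,200; squared poverty gap index (FGT₂) = 0.063669.
Reduction = 0.141884 − 0.063669 = 0.0782.

0.0782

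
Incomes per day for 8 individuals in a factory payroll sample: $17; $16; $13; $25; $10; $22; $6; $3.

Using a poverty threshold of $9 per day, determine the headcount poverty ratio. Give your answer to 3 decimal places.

2 of the 8 individuals have income below $9.
H = 2/8 = 0.250.

0.250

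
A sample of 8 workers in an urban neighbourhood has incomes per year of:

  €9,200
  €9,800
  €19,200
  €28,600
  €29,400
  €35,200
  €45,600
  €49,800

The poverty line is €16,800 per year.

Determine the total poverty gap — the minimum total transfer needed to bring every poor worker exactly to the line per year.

€14,600

Poor units: €9,200, €9,800 (q = 2 of N = 8).
Individual gaps: 16800−9200 = 7600; 16800−9800 = 7000.
Aggregate gap = €14,600.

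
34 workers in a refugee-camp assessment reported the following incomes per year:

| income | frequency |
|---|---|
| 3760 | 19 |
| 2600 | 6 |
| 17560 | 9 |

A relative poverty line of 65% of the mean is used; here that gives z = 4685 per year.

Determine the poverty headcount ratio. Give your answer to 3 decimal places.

0.735

25 of the 34 workers have income below 4685.
H = 25/34 = 0.735.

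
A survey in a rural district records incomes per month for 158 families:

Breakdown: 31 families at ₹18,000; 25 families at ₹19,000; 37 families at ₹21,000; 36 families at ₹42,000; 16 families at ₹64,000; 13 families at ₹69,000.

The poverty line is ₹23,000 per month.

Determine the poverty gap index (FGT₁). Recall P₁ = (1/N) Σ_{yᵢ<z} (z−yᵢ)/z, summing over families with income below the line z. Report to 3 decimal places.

0.091

Below z: 31×₹18,000, 25×₹19,000, 37×₹21,000 (q = 93 of N = 158).
Gap ratios (z−y)/z: (23000−18000)/23000 = 0.2174 (×31); (23000−19000)/23000 = 0.1739 (×25); (23000−21000)/23000 = 0.0870 (×37).
Sum of shortfalls = 14.304348; P₁ averages over all N: 14.304348 / 158 = 0.091.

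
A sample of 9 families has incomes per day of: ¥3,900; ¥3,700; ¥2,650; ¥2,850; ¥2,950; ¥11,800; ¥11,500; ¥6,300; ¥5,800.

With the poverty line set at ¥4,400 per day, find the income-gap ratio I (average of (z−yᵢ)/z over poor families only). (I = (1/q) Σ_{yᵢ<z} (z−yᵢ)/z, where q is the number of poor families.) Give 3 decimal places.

Below the line: ¥2,650, ¥2,850, ¥2,950, ¥3,700, ¥3,900 (q = 5 of N = 9).
Shortfall ratios (z−y)/z: 0.3977, 0.3523, 0.3295, 0.1591, 0.1136; sum = 1.352273.
The income-gap ratio divides by q (the poor only): 1.352273 / 5 = 0.270.

0.270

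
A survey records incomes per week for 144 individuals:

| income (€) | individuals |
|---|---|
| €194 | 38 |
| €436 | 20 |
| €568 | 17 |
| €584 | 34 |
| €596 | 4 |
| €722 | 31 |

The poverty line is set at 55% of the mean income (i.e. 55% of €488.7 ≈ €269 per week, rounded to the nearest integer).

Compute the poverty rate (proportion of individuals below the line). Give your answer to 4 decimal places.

38 of the 144 individuals have income below €269.
H = 38/144 = 0.2639.

0.2639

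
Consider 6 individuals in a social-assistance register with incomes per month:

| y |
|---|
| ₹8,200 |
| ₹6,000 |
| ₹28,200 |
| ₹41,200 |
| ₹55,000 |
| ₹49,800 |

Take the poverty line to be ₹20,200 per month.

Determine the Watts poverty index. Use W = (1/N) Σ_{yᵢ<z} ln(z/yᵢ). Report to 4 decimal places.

0.3526

Below the line: ₹6,000, ₹8,200 (q = 2 of N = 6).
Log shortfalls: ln(20200/6000) = 1.2139; ln(20200/8200) = 0.9015.
W = 2.115472 / 6 = 0.3526.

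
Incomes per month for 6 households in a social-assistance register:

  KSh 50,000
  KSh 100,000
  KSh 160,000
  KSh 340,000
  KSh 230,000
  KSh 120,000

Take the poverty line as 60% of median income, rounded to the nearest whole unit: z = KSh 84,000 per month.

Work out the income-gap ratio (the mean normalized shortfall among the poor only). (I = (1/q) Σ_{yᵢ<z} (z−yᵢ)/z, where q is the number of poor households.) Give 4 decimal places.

Below the line: KSh 50,000 (q = 1 of N = 6).
Relative gaps: 0.4048; sum = 0.404762.
I averages over the q = 1 poor units only: 0.404762 / 1 = 0.4048.

0.4048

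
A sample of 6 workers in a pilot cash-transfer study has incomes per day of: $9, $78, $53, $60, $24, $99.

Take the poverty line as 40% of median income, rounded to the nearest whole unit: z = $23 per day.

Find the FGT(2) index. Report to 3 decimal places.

0.062

Below z: $9 (q = 1 of N = 6).
Relative gaps: (23−9)/23 = 0.6087.
Squared: 0.3705.
Sum = 0.370510; P₂ = 0.370510 / 6 = 0.062.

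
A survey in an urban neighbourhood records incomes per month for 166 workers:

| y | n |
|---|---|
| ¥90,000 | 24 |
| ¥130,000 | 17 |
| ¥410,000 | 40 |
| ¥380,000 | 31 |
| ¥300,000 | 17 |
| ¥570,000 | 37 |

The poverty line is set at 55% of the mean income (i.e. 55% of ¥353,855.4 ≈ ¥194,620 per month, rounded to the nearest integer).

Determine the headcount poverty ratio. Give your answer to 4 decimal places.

41 of the 166 workers have income below ¥194,620.
H = 41/166 = 0.2470.

0.2470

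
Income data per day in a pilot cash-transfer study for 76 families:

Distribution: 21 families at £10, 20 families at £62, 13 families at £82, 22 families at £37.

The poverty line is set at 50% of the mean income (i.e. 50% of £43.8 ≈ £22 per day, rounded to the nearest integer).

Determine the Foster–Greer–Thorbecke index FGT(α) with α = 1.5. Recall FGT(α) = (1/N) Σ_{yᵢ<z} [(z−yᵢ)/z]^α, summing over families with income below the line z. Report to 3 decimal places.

Poor units: 21×£10 (q = 21 of N = 76).
Gap ratios (z−y)/z: (22−10)/22 = 0.5455 (×21).
Raised to α = 1.5: 0.40284 (×21).
Sum = 8.459742; FGT(1.5) = 8.459742 / 76 = 0.111.

0.111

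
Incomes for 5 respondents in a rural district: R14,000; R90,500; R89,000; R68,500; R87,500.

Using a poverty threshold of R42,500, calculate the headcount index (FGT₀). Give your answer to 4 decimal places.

1 of the 5 respondents have income below R42,500.
H = 1/5 = 0.2000.

0.2000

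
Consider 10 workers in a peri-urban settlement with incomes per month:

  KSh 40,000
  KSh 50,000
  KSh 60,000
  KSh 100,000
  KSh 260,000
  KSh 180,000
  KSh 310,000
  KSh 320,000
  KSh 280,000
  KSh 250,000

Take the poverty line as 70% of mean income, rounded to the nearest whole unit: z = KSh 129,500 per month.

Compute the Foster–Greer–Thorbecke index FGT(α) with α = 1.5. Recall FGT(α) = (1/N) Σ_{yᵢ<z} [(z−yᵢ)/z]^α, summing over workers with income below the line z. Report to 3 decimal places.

0.156

Below z: KSh 40,000, KSh 50,000, KSh 60,000, KSh 100,000 (q = 4 of N = 10).
Relative gaps: (129500−40000)/129500 = 0.6911; (129500−50000)/129500 = 0.6139; (129500−60000)/129500 = 0.5367; (129500−100000)/129500 = 0.2278.
Raised to α = 1.5: 0.57455; 0.48100; 0.39316; 0.10872.
Sum = 1.557441; FGT(1.5) = 1.557441 / 10 = 0.156.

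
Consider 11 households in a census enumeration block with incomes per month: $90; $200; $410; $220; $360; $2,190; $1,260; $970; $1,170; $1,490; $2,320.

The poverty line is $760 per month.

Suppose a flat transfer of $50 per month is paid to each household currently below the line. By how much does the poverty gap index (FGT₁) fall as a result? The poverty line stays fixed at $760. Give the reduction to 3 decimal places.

Before: below the line — $90, $200, $220, $360, $410; poverty gap index (FGT₁) = 0.30144.
After the $50 transfer: below the line — $140, $250, $270, $410, $460; poverty gap index (FGT₁) = 0.27153.
Reduction = 0.30144 − 0.27153 = 0.030.

0.030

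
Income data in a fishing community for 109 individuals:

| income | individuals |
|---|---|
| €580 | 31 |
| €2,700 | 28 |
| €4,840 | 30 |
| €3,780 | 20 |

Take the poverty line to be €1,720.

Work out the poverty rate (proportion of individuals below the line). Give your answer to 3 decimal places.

31 of the 109 individuals have income below €1,720.
H = 31/109 = 0.284.

0.284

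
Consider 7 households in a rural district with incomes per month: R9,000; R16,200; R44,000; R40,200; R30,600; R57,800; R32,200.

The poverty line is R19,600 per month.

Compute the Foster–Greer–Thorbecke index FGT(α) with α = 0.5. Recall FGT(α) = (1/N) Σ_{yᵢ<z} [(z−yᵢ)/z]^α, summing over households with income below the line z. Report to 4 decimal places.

Below the line: R9,000, R16,200 (q = 2 of N = 7).
Normalized shortfalls: (19600−9000)/19600 = 0.5408; (19600−16200)/19600 = 0.1735.
Raised to α = 0.5: 0.73540; 0.41650.
Sum = 1.151899; FGT(0.5) = 1.151899 / 7 = 0.1646.

0.1646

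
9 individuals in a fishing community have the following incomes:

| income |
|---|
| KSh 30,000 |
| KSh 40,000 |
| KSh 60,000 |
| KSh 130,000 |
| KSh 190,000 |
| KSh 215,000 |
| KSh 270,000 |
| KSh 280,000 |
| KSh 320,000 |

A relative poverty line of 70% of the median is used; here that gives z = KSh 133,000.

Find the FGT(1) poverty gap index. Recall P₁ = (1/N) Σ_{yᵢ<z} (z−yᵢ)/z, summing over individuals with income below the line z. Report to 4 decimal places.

0.2272

Below z: KSh 30,000, KSh 40,000, KSh 60,000, KSh 130,000 (q = 4 of N = 9).
Normalized shortfalls: (133000−30000)/133000 = 0.7744; (133000−40000)/133000 = 0.6992; (133000−60000)/133000 = 0.5489; (133000−130000)/133000 = 0.0226.
Σ = 2.045113. Dividing by the full population N = 9 gives P₁ = 0.2272.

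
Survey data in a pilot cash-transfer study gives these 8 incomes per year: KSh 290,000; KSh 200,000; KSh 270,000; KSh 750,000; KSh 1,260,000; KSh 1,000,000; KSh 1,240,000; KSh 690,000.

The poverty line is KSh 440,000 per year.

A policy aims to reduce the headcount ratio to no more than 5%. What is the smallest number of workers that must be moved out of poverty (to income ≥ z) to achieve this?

3

Currently q = 3 of N = 8 are below the line (H = 0.375).
A headcount ratio of at most 5% allows at most ⌊0.05 × 8⌋ = 0 poor workers.
So at least 3 − 0 = 3 must be lifted.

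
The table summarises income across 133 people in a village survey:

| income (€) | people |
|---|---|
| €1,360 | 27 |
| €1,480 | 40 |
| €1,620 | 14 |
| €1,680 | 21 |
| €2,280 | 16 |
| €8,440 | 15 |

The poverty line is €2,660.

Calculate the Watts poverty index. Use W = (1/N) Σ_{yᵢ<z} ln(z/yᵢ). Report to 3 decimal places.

0.456

Below z: 27×€1,360, 40×€1,480, 14×€1,620, 21×€1,680, 16×€2,280 (q = 118 of N = 133).
Log shortfalls: ln(2660/1360) = 0.6708 (×27); ln(2660/1480) = 0.5863 (×40); ln(2660/1620) = 0.4959 (×14); ln(2660/1680) = 0.4595 (×21); ln(2660/2280) = 0.1542 (×16).
W = 60.623269 / 133 = 0.456.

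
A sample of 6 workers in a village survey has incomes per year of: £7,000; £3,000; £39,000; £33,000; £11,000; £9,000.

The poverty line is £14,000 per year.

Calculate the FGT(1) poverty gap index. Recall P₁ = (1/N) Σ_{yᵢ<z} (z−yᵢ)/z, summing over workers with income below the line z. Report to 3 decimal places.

Incomes under z: £3,000, £7,000, £9,000, £11,000 (q = 4 of N = 6).
Shortfall ratios: (14000−3000)/14000 = 0.7857; (14000−7000)/14000 = 0.5000; (14000−9000)/14000 = 0.3571; (14000−11000)/14000 = 0.2143.
Σ = 1.857143. Dividing by the full population N = 6 gives P₁ = 0.310.

0.310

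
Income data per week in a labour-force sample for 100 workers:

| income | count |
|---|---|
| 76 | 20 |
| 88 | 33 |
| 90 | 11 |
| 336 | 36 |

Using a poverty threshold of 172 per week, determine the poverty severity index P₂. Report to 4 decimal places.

0.1660

Poor units: 20×76, 33×88, 11×90 (q = 64 of N = 100).
Gap ratios (z−y)/z: (172−76)/172 = 0.5581 (×20); (172−88)/172 = 0.4884 (×33); (172−90)/172 = 0.4767 (×11).
Squared: 0.3115 (×20); 0.2385 (×33); 0.2273 (×11).
Sum = 16.601271; P₂ = 16.601271 / 100 = 0.1660.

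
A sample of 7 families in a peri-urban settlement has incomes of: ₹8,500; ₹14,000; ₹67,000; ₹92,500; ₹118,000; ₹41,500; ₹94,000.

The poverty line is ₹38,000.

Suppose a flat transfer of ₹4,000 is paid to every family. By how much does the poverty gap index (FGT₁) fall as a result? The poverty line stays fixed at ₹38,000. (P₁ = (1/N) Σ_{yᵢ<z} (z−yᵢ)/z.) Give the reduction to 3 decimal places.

Before: below the line — ₹8,500, ₹14,000; poverty gap index (FGT₁) = 0.20113.
After the ₹4,000 transfer: below the line — ₹12,500, ₹18,000; poverty gap index (FGT₁) = 0.17105.
Reduction = 0.20113 − 0.17105 = 0.030.

0.030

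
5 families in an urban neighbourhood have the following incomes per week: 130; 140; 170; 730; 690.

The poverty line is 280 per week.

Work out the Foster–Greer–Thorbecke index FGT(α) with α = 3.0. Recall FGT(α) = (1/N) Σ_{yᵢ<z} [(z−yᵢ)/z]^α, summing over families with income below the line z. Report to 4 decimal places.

0.0679

Incomes under z: 130, 140, 170 (q = 3 of N = 5).
Shortfall ratios: (280−130)/280 = 0.5357; (280−140)/280 = 0.5000; (280−170)/280 = 0.3929.
Raised to α = 3.0: 0.15374; 0.12500; 0.06063.
Sum = 0.339377; FGT(3.0) = 0.339377 / 5 = 0.0679.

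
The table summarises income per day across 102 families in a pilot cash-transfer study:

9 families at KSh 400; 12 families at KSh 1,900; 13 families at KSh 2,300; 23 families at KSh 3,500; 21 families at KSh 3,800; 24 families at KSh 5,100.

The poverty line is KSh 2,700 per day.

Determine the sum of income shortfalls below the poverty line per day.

Poor units: 9×KSh 400, 12×KSh 1,900, 13×KSh 2,300 (q = 34 of N = 102).
Individual gaps: 9×(2700−400) = 20700; 12×(2700−1900) = 9600; 13×(2700−2300) = 5200.
Aggregate gap = KSh 35,500.

KSh 35,500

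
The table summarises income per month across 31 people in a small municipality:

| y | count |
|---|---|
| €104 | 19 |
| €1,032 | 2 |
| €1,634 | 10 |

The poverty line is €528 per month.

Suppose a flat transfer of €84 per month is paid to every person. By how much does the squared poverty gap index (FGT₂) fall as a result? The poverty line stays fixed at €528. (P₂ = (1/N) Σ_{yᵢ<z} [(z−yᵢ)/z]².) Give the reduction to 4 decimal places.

Before: below the line — 19×€104; squared poverty gap index (FGT₂) = 0.395235.
After the €84 transfer: below the line — 19×€188; squared poverty gap index (FGT₂) = 0.254145.
Reduction = 0.395235 − 0.254145 = 0.1411.

0.1411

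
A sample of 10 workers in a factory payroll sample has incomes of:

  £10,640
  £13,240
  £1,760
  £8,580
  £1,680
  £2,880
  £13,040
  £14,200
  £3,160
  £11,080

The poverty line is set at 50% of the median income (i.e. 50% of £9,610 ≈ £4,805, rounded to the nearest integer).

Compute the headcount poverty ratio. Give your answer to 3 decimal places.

4 of the 10 workers have income below £4,805.
H = 4/10 = 0.400.

0.400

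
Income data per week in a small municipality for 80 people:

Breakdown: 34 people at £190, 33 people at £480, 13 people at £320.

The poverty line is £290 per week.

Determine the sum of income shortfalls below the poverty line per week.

Below z: 34×£190 (q = 34 of N = 80).
Individual gaps: 34×(290−190) = 3400.
Aggregate gap = £3,400.

£3,400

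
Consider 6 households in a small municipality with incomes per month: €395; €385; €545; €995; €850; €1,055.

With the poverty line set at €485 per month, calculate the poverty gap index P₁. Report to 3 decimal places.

0.065

Incomes under z: €385, €395 (q = 2 of N = 6).
Relative gaps: (485−385)/485 = 0.2062; (485−395)/485 = 0.1856.
Σ = 0.391753. Dividing by the full population N = 6 gives P₁ = 0.065.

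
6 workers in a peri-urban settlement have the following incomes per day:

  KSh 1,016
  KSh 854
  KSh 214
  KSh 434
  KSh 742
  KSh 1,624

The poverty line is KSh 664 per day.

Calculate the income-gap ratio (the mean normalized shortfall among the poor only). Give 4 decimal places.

Poor units: KSh 214, KSh 434 (q = 2 of N = 6).
Relative gaps: 0.6777, 0.3464; sum = 1.024096.
I averages over the q = 2 poor units only: 1.024096 / 2 = 0.5120.

0.5120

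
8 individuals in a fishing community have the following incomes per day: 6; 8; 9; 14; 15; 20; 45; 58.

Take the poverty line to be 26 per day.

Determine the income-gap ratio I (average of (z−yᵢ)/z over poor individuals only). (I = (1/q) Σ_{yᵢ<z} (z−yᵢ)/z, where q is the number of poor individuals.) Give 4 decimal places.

0.5385

Incomes under z: 6, 8, 9, 14, 15, 20 (q = 6 of N = 8).
Shortfall ratios (z−y)/z: 0.7692, 0.6923, 0.6538, 0.4615, 0.4231, 0.2308; sum = 3.230769.
I averages over the q = 6 poor units only: 3.230769 / 6 = 0.5385.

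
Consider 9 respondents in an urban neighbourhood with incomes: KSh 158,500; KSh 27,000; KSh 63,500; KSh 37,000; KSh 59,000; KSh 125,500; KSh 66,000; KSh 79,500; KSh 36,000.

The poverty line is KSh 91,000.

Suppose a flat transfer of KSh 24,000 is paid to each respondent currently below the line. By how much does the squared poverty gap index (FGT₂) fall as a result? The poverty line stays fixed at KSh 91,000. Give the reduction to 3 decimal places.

Before: below the line — KSh 27,000, KSh 36,000, KSh 37,000, KSh 59,000, KSh 63,500, KSh 66,000, KSh 79,500; squared poverty gap index (FGT₂) = 0.16872.
After the KSh 24,000 transfer: below the line — KSh 51,000, KSh 60,000, KSh 61,000, KSh 83,000, KSh 87,500, KSh 90,000; squared poverty gap index (FGT₂) = 0.04747.
Reduction = 0.16872 − 0.04747 = 0.121.

0.121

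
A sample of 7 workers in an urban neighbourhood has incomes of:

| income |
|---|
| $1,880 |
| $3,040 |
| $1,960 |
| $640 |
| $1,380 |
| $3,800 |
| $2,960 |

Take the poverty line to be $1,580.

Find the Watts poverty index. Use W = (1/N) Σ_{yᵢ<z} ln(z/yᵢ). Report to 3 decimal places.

Poor units: $640, $1,380 (q = 2 of N = 7).
Log shortfalls: ln(1580/640) = 0.9037; ln(1580/1380) = 0.1353.
W = 1.039053 / 7 = 0.148.

0.148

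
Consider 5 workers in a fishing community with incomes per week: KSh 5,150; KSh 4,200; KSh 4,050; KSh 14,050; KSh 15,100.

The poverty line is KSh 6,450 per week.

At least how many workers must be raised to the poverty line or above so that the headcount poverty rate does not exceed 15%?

Currently q = 3 of N = 5 are below the line (H = 0.600).
A headcount ratio of at most 15% allows at most ⌊0.15 × 5⌋ = 0 poor workers.
So at least 3 − 0 = 3 must be lifted.

3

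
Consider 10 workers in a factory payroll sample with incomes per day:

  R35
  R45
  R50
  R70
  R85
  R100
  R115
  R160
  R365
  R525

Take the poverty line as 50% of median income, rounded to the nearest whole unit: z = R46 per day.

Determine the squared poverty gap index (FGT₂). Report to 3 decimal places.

Below z: R35, R45 (q = 2 of N = 10).
Shortfall ratios: (46−35)/46 = 0.2391; (46−45)/46 = 0.0217.
Squared: 0.0572; 0.0005.
Sum = 0.057656; P₂ = 0.057656 / 10 = 0.006.

0.006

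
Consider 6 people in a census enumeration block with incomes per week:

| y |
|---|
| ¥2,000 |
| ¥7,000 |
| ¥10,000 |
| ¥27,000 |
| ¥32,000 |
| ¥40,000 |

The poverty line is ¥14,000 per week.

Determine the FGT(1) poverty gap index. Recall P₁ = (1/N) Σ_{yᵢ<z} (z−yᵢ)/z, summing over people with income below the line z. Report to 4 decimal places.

Poor units: ¥2,000, ¥7,000, ¥10,000 (q = 3 of N = 6).
Gap ratios (z−y)/z: (14000−2000)/14000 = 0.8571; (14000−7000)/14000 = 0.5000; (14000−10000)/14000 = 0.2857.
Σ = 1.642857. Dividing by the full population N = 6 gives P₁ = 0.2738.

0.2738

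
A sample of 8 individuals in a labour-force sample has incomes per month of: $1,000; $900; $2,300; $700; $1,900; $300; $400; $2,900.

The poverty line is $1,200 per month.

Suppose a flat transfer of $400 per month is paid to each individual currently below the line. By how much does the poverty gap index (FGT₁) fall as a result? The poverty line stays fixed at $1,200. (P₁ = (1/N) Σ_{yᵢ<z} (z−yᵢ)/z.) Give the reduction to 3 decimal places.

0.177

Before: below the line — $300, $400, $700, $900, $1,000; poverty gap index (FGT₁) = 0.28125.
After the $400 transfer: below the line — $700, $800, $1,100; poverty gap index (FGT₁) = 0.10417.
Reduction = 0.28125 − 0.10417 = 0.177.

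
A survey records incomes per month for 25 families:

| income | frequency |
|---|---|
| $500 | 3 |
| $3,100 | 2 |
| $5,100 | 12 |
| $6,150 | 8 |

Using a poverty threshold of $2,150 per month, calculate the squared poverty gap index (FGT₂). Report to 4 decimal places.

Poor units: 3×$500 (q = 3 of N = 25).
Gap ratios (z−y)/z: (2150−500)/2150 = 0.7674 (×3).
Squared: 0.5890 (×3).
Sum = 1.766901; P₂ = 1.766901 / 25 = 0.0707.

0.0707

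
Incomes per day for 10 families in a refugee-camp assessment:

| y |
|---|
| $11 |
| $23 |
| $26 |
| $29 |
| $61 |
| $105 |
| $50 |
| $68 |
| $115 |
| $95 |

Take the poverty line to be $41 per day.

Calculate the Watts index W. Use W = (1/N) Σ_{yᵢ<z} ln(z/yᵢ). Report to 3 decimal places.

Below z: $11, $23, $26, $29 (q = 4 of N = 10).
ln(z/y) terms: ln(41/11) = 1.3157; ln(41/23) = 0.5781; ln(41/26) = 0.4555; ln(41/29) = 0.3463.
W = 2.695506 / 10 = 0.270.

0.270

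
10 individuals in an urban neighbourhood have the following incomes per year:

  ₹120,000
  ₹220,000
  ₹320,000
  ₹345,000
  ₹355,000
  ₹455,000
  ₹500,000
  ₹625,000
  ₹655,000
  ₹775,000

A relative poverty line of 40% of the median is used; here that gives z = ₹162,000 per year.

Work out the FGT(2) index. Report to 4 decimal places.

Below z: ₹120,000 (q = 1 of N = 10).
Relative gaps: (162000−120000)/162000 = 0.2593.
Squared: 0.0672.
Sum = 0.067215; P₂ = 0.067215 / 10 = 0.0067.

0.0067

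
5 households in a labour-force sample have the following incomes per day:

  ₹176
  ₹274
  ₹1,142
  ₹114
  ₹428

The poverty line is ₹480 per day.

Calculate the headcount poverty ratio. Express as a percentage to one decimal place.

80.0%

4 of the 5 households have income below ₹480.
H = 4/5 = 80.0%.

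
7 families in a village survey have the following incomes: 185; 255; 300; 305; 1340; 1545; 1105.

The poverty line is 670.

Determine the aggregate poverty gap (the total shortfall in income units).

1635

Incomes under z: 185, 255, 300, 305 (q = 4 of N = 7).
Individual gaps: 670−185 = 485; 670−255 = 415; 670−300 = 370; 670−305 = 365.
Aggregate gap = 1635.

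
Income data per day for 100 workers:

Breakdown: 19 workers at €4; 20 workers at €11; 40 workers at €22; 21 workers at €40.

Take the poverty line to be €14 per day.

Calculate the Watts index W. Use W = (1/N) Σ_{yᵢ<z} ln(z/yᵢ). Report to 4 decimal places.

0.2863

Poor units: 19×€4, 20×€11 (q = 39 of N = 100).
Log gaps: ln(14/4) = 1.2528 (×19); ln(14/11) = 0.2412 (×20).
W = 28.625738 / 100 = 0.2863.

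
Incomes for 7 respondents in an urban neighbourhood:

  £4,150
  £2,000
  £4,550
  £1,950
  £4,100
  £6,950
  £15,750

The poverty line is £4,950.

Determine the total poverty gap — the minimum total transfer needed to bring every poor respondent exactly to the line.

£8,000

Below z: £1,950, £2,000, £4,100, £4,150, £4,550 (q = 5 of N = 7).
Individual gaps: 4950−1950 = 3000; 4950−2000 = 2950; 4950−4100 = 850; 4950−4150 = 800; 4950−4550 = 400.
Aggregate gap = £8,000.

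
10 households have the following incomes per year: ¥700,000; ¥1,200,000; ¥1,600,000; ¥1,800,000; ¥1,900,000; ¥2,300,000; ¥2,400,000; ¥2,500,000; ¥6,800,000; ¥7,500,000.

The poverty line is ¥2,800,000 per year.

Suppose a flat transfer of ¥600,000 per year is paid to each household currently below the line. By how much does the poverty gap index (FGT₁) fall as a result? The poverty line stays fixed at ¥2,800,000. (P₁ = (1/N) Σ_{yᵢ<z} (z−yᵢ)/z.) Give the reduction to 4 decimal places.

0.1500

Before: below the line — ¥700,000, ¥1,200,000, ¥1,600,000, ¥1,800,000, ¥1,900,000, ¥2,300,000, ¥2,400,000, ¥2,500,000; poverty gap index (FGT₁) = 0.285714.
After the ¥600,000 transfer: below the line — ¥1,300,000, ¥1,800,000, ¥2,200,000, ¥2,400,000, ¥2,500,000; poverty gap index (FGT₁) = 0.135714.
Reduction = 0.285714 − 0.135714 = 0.1500.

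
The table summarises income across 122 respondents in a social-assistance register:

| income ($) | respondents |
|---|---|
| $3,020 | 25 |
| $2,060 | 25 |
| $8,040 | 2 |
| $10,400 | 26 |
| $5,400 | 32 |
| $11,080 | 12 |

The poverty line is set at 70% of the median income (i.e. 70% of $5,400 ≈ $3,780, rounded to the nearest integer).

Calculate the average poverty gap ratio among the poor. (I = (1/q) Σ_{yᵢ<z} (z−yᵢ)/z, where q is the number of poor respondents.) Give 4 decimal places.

Below z: 25×$2,060, 25×$3,020 (q = 50 of N = 122).
Shortfall ratios (z−y)/z: 0.4550 (×25), 0.2011 (×25); sum = 16.402116.
I averages over the q = 50 poor units only: 16.402116 / 50 = 0.3280.

0.3280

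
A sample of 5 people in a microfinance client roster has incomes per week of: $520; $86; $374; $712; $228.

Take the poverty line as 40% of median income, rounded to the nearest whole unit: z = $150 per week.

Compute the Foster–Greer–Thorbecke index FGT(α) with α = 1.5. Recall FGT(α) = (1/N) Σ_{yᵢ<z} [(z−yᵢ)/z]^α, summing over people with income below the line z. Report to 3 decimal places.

0.056

Below z: $86 (q = 1 of N = 5).
Relative gaps: (150−86)/150 = 0.4267.
Raised to α = 1.5: 0.27870.
Sum = 0.278697; FGT(1.5) = 0.278697 / 5 = 0.056.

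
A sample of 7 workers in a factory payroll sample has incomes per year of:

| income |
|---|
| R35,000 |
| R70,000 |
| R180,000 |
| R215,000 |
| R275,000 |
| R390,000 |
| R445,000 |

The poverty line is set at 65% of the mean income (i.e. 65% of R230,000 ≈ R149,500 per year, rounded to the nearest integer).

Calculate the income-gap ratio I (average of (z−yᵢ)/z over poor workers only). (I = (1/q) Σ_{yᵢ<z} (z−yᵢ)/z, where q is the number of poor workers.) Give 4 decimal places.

0.6488

Poor units: R35,000, R70,000 (q = 2 of N = 7).
Relative gaps: 0.7659, 0.5318; sum = 1.297659.
I averages over the q = 2 poor units only: 1.297659 / 2 = 0.6488.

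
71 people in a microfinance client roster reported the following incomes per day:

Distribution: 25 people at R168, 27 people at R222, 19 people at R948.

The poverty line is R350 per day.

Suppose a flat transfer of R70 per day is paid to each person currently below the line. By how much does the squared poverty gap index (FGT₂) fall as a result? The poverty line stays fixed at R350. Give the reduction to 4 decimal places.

0.0996

Before: below the line — 25×R168, 27×R222; squared poverty gap index (FGT₂) = 0.146073.
After the R70 transfer: below the line — 25×R238, 27×R292; squared poverty gap index (FGT₂) = 0.046499.
Reduction = 0.146073 − 0.046499 = 0.0996.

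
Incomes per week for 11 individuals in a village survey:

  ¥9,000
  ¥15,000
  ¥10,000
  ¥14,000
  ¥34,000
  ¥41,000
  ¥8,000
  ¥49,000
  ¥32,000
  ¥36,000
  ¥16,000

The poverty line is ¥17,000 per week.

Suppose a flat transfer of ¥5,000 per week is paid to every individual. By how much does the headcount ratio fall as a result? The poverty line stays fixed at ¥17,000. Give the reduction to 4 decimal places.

0.2727

Before: below the line — ¥8,000, ¥9,000, ¥10,000, ¥14,000, ¥15,000, ¥16,000; headcount ratio = 0.545455.
After the ¥5,000 transfer: below the line — ¥13,000, ¥14,000, ¥15,000; headcount ratio = 0.272727.
Reduction = 0.545455 − 0.272727 = 0.2727.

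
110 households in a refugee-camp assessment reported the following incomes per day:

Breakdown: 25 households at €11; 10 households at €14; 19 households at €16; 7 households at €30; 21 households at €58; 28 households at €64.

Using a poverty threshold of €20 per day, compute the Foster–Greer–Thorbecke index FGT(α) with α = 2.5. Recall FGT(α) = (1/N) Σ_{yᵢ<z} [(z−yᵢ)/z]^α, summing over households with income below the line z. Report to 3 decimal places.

Incomes under z: 25×€11, 10×€14, 19×€16 (q = 54 of N = 110).
Gap ratios (z−y)/z: (20−11)/20 = 0.4500 (×25); (20−14)/20 = 0.3000 (×10); (20−16)/20 = 0.2000 (×19).
Raised to α = 2.5: 0.13584 (×25); 0.04930 (×10); 0.01789 (×19).
Sum = 4.228861; FGT(2.5) = 4.228861 / 110 = 0.038.

0.038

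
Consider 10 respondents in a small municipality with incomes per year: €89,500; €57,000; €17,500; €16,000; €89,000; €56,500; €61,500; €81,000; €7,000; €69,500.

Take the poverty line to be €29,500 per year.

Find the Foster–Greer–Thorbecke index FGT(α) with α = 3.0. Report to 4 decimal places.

Poor units: €7,000, €16,000, €17,500 (q = 3 of N = 10).
Shortfall ratios: (29500−7000)/29500 = 0.7627; (29500−16000)/29500 = 0.4576; (29500−17500)/29500 = 0.4068.
Raised to α = 3.0: 0.44369; 0.09584; 0.06731.
Sum = 0.606839; FGT(3.0) = 0.606839 / 10 = 0.0607.

0.0607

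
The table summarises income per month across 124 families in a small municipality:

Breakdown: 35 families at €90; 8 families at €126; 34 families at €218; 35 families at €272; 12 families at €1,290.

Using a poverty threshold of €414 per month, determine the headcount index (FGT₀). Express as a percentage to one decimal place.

112 of the 124 families have income below €414.
H = 112/124 = 90.3%.

90.3%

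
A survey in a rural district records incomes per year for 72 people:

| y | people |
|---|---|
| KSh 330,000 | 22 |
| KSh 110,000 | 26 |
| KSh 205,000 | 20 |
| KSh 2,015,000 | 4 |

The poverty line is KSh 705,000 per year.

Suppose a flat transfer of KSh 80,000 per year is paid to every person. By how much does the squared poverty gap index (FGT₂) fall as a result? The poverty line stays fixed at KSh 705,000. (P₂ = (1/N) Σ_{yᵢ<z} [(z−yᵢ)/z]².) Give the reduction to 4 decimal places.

Before: below the line — 26×KSh 110,000, 20×KSh 205,000, 22×KSh 330,000; squared poverty gap index (FGT₂) = 0.483387.
After the KSh 80,000 transfer: below the line — 26×KSh 190,000, 20×KSh 285,000, 22×KSh 410,000; squared poverty gap index (FGT₂) = 0.344785.
Reduction = 0.483387 − 0.344785 = 0.1386.

0.1386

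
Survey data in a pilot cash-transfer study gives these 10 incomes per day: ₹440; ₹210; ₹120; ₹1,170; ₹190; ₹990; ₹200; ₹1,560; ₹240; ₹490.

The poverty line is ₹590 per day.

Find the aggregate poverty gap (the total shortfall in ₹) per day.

₹2,240

Below z: ₹120, ₹190, ₹200, ₹210, ₹240, ₹440, ₹490 (q = 7 of N = 10).
Individual gaps: 590−120 = 470; 590−190 = 400; 590−200 = 390; 590−210 = 380; 590−240 = 350; 590−440 = 150; 590−490 = 100.
Aggregate gap = ₹2,240.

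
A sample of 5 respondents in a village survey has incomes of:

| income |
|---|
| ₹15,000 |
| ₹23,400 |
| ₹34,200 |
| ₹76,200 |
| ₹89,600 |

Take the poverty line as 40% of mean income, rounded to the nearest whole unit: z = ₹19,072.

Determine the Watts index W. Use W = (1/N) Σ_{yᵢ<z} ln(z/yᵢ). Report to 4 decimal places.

0.0480

Incomes under z: ₹15,000 (q = 1 of N = 5).
Log gaps: ln(19072/15000) = 0.2402.
W = 0.240171 / 5 = 0.0480.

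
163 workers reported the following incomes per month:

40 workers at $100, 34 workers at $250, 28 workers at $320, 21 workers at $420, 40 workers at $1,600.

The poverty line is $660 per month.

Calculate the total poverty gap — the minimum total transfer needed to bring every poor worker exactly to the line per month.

$50,900

Poor units: 40×$100, 34×$250, 28×$320, 21×$420 (q = 123 of N = 163).
Individual gaps: 40×(660−100) = 22400; 34×(660−250) = 13940; 28×(660−320) = 9520; 21×(660−420) = 5040.
Aggregate gap = $50,900.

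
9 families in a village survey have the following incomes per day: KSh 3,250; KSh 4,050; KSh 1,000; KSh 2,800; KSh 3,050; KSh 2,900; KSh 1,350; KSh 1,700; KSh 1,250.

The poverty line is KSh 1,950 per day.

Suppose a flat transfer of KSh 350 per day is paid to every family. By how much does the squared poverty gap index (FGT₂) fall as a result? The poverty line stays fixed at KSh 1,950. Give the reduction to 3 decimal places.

0.037

Before: below the line — KSh 1,000, KSh 1,250, KSh 1,350, KSh 1,700; squared poverty gap index (FGT₂) = 0.05304.
After the KSh 350 transfer: below the line — KSh 1,350, KSh 1,600, KSh 1,700; squared poverty gap index (FGT₂) = 0.01593.
Reduction = 0.05304 − 0.01593 = 0.037.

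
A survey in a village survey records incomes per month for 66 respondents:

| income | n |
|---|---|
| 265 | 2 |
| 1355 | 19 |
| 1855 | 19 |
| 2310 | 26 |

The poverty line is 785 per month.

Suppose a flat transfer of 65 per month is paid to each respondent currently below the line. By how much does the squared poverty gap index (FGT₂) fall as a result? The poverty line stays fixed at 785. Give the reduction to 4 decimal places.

0.0031

Before: below the line — 2×265; squared poverty gap index (FGT₂) = 0.013297.
After the 65 transfer: below the line — 2×330; squared poverty gap index (FGT₂) = 0.010181.
Reduction = 0.013297 − 0.010181 = 0.0031.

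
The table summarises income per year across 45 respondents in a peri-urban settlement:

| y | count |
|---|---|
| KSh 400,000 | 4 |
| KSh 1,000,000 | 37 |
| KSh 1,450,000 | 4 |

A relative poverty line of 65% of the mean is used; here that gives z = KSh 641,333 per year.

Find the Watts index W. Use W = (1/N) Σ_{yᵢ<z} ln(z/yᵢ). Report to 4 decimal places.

0.0420

Poor units: 4×KSh 400,000 (q = 4 of N = 45).
Log shortfalls: ln(641333/400000) = 0.4721 (×4).
W = 1.888337 / 45 = 0.0420.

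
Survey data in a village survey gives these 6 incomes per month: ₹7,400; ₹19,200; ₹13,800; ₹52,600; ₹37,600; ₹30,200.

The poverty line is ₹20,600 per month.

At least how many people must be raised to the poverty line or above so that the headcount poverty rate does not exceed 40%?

1

3 of the 6 people are poor, so H = 3/6 = 0.500.
A headcount ratio of at most 40% allows at most ⌊0.40 × 6⌋ = 2 poor people.
So at least 3 − 2 = 1 must be lifted.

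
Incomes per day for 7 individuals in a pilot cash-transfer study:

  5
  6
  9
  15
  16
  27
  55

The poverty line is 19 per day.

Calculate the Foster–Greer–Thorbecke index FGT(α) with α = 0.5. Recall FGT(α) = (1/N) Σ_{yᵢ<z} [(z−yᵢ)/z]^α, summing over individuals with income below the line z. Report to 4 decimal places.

Poor units: 5, 6, 9, 15, 16 (q = 5 of N = 7).
Shortfall ratios: (19−5)/19 = 0.7368; (19−6)/19 = 0.6842; (19−9)/19 = 0.5263; (19−15)/19 = 0.2105; (19−16)/19 = 0.1579.
Raised to α = 0.5: 0.85840; 0.82717; 0.72548; 0.45883; 0.39736.
Sum = 3.267233; FGT(0.5) = 3.267233 / 7 = 0.4667.

0.4667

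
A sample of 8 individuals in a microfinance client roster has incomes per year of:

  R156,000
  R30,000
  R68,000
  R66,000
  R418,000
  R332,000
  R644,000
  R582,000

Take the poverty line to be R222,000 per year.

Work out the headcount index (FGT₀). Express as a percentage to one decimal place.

4 of the 8 individuals have income below R222,000.
H = 4/8 = 50.0%.

50.0%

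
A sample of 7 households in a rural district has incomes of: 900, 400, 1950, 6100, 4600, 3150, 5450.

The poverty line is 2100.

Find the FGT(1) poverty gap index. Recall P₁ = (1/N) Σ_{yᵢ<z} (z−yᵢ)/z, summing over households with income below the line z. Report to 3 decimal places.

0.207

Below the line: 400, 900, 1950 (q = 3 of N = 7).
Relative gaps: (2100−400)/2100 = 0.8095; (2100−900)/2100 = 0.5714; (2100−1950)/2100 = 0.0714.
Σ = 1.452381. Dividing by the full population N = 7 gives P₁ = 0.207.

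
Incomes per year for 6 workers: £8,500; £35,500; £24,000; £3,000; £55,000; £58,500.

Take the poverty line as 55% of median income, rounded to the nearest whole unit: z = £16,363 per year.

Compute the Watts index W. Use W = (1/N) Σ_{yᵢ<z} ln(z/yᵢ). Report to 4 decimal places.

Poor units: £3,000, £8,500 (q = 2 of N = 6).
Log gaps: ln(16363/3000) = 1.6964; ln(16363/8500) = 0.6550.
W = 2.351367 / 6 = 0.3919.

0.3919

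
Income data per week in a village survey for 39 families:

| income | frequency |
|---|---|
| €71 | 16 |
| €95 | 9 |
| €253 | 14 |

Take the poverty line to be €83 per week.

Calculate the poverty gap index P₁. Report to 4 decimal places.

Incomes under z: 16×€71 (q = 16 of N = 39).
Shortfall ratios: (83−71)/83 = 0.1446 (×16).
Σ = 2.313253. Dividing by the full population N = 39 gives P₁ = 0.0593.

0.0593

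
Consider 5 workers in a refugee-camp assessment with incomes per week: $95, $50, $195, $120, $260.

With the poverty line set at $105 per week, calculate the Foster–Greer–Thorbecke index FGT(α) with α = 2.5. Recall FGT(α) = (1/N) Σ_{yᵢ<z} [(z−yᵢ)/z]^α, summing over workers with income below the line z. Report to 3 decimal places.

Poor units: $50, $95 (q = 2 of N = 5).
Gap ratios (z−y)/z: (105−50)/105 = 0.5238; (105−95)/105 = 0.0952.
Raised to α = 2.5: 0.19858; 0.00280.
Sum = 0.201378; FGT(2.5) = 0.201378 / 5 = 0.040.

0.040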